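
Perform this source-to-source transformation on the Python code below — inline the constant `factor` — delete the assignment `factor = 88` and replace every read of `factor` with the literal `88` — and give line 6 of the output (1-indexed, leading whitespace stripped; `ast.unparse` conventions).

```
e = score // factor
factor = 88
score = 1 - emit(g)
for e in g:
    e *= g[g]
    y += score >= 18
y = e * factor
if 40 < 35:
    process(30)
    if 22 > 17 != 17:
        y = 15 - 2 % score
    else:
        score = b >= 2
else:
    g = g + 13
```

y = e * 88

Transformed code:
e = score // 88
score = 1 - emit(g)
for e in g:
    e *= g[g]
    y += score >= 18
y = e * 88
if 40 < 35:
    process(30)
    if 22 > 17 != 17:
        y = 15 - 2 % score
    else:
        score = b >= 2
else:
    g = g + 13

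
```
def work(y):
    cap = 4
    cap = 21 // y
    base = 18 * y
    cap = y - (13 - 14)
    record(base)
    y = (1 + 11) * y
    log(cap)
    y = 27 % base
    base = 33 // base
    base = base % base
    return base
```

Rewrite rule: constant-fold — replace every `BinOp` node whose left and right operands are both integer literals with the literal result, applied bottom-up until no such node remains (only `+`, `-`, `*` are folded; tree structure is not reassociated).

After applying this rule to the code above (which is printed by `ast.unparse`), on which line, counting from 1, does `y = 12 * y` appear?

Transformed code:
def work(y):
    cap = 4
    cap = 21 // y
    base = 18 * y
    cap = y - -1
    record(base)
    y = 12 * y
    log(cap)
    y = 27 % base
    base = 33 // base
    base = base % base
    return base

7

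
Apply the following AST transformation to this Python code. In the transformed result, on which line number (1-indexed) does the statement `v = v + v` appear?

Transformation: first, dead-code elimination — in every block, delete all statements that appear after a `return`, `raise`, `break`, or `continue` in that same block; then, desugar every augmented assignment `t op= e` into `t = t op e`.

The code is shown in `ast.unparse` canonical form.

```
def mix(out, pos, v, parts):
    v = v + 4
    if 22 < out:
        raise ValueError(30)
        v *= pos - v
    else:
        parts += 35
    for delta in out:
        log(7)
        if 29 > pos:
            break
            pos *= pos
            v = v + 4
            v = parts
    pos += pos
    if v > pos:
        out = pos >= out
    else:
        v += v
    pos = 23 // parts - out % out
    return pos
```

Transformed code:
def mix(out, pos, v, parts):
    v = v + 4
    if 22 < out:
        raise ValueError(30)
    else:
        parts = parts + 35
    for delta in out:
        log(7)
        if 29 > pos:
            break
    pos = pos + pos
    if v > pos:
        out = pos >= out
    else:
        v = v + v
    pos = 23 // parts - out % out
    return pos

15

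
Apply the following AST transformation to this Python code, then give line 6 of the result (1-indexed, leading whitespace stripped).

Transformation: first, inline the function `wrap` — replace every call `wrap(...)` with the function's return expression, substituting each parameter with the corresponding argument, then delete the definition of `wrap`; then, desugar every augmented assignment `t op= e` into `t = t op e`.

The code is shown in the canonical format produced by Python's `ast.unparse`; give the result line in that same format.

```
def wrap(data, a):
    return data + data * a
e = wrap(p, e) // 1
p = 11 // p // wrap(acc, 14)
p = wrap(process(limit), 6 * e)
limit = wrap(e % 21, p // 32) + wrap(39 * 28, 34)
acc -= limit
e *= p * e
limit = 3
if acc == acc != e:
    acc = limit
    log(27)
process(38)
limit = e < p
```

e = e * (p * e)

Transformed code:
e = (p + p * e) // 1
p = 11 // p // (acc + acc * 14)
p = process(limit) + process(limit) * (6 * e)
limit = e % 21 + e % 21 * (p // 32) + (39 * 28 + 39 * 28 * 34)
acc = acc - limit
e = e * (p * e)
limit = 3
if acc == acc != e:
    acc = limit
    log(27)
process(38)
limit = e < p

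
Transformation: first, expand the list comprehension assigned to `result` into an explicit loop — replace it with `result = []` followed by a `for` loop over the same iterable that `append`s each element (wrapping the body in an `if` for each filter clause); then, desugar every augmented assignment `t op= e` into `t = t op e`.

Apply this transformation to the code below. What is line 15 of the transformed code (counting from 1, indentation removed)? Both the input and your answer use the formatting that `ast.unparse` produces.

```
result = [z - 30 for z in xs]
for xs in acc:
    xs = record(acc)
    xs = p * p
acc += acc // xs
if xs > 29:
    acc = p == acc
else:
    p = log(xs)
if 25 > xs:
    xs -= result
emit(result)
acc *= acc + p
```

acc = acc * (acc + p)

Transformed code:
result = []
for z in xs:
    result.append(z - 30)
for xs in acc:
    xs = record(acc)
    xs = p * p
acc = acc + acc // xs
if xs > 29:
    acc = p == acc
else:
    p = log(xs)
if 25 > xs:
    xs = xs - result
emit(result)
acc = acc * (acc + p)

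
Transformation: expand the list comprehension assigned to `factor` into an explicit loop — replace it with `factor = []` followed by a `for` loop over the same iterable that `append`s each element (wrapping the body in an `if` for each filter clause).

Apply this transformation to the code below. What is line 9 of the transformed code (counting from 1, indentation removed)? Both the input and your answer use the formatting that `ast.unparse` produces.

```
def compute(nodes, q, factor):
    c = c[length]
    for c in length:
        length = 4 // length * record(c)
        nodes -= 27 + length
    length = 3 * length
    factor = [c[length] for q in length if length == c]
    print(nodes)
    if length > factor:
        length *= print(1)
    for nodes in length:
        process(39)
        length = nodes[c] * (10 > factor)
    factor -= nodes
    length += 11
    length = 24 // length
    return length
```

if length == c:

Transformed code:
def compute(nodes, q, factor):
    c = c[length]
    for c in length:
        length = 4 // length * record(c)
        nodes -= 27 + length
    length = 3 * length
    factor = []
    for q in length:
        if length == c:
            factor.append(c[length])
    print(nodes)
    if length > factor:
        length *= print(1)
    for nodes in length:
        process(39)
        length = nodes[c] * (10 > factor)
    factor -= nodes
    length += 11
    length = 24 // length
    return length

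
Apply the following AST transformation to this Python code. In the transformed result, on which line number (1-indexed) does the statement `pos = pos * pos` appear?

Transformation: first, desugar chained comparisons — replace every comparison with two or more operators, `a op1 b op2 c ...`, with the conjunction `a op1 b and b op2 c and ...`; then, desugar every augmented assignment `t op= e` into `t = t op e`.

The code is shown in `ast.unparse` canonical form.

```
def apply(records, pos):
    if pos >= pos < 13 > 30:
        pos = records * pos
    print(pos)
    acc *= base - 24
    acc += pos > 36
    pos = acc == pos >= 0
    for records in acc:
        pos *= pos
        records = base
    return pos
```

Transformed code:
def apply(records, pos):
    if pos >= pos and pos < 13 and (13 > 30):
        pos = records * pos
    print(pos)
    acc = acc * (base - 24)
    acc = acc + (pos > 36)
    pos = acc == pos and pos >= 0
    for records in acc:
        pos = pos * pos
        records = base
    return pos

9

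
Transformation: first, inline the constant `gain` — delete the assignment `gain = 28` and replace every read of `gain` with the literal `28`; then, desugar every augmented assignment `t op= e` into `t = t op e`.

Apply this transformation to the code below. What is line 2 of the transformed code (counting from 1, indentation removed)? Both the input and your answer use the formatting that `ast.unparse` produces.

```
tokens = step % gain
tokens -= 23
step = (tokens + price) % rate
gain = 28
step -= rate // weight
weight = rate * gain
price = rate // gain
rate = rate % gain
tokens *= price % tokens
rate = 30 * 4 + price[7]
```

Transformed code:
tokens = step % 28
tokens = tokens - 23
step = (tokens + price) % rate
step = step - rate // weight
weight = rate * 28
price = rate // 28
rate = rate % 28
tokens = tokens * (price % tokens)
rate = 30 * 4 + price[7]

tokens = tokens - 23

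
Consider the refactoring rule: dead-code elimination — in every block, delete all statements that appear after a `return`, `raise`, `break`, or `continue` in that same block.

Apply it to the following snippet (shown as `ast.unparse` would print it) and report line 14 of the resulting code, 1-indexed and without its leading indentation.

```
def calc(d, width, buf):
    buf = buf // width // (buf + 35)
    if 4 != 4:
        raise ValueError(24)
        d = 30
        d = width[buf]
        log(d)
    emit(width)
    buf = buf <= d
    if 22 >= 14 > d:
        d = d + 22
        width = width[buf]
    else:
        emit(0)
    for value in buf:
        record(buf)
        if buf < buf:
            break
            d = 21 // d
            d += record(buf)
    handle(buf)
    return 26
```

if buf < buf:

Transformed code:
def calc(d, width, buf):
    buf = buf // width // (buf + 35)
    if 4 != 4:
        raise ValueError(24)
    emit(width)
    buf = buf <= d
    if 22 >= 14 > d:
        d = d + 22
        width = width[buf]
    else:
        emit(0)
    for value in buf:
        record(buf)
        if buf < buf:
            break
    handle(buf)
    return 26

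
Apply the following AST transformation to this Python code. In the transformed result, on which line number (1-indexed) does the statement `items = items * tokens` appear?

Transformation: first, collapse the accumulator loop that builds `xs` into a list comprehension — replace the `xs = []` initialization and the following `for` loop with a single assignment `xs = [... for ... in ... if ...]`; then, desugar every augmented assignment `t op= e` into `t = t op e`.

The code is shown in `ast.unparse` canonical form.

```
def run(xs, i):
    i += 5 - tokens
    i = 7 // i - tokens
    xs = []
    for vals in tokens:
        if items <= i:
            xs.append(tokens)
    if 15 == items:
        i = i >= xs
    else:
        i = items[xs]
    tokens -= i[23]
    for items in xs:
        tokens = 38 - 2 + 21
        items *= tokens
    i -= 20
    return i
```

Transformed code:
def run(xs, i):
    i = i + (5 - tokens)
    i = 7 // i - tokens
    xs = [tokens for vals in tokens if items <= i]
    if 15 == items:
        i = i >= xs
    else:
        i = items[xs]
    tokens = tokens - i[23]
    for items in xs:
        tokens = 38 - 2 + 21
        items = items * tokens
    i = i - 20
    return i

12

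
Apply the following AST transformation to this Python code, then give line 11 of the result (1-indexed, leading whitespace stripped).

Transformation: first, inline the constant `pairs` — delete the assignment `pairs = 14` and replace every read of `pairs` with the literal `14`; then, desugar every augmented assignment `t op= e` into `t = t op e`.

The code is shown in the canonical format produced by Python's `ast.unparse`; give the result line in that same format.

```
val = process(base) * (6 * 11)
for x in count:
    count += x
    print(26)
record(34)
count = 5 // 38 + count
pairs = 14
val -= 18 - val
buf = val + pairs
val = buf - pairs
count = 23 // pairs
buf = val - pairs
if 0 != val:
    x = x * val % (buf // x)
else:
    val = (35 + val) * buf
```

Transformed code:
val = process(base) * (6 * 11)
for x in count:
    count = count + x
    print(26)
record(34)
count = 5 // 38 + count
val = val - (18 - val)
buf = val + 14
val = buf - 14
count = 23 // 14
buf = val - 14
if 0 != val:
    x = x * val % (buf // x)
else:
    val = (35 + val) * buf

buf = val - 14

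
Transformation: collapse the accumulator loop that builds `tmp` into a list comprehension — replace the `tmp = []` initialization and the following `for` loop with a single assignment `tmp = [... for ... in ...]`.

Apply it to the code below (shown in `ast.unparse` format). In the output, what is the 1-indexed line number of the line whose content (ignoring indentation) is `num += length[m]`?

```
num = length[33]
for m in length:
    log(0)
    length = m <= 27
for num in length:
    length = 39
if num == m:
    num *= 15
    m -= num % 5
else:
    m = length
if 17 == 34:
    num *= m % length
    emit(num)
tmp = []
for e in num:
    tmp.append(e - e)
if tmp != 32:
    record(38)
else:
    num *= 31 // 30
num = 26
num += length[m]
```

21

Transformed code:
num = length[33]
for m in length:
    log(0)
    length = m <= 27
for num in length:
    length = 39
if num == m:
    num *= 15
    m -= num % 5
else:
    m = length
if 17 == 34:
    num *= m % length
    emit(num)
tmp = [e - e for e in num]
if tmp != 32:
    record(38)
else:
    num *= 31 // 30
num = 26
num += length[m]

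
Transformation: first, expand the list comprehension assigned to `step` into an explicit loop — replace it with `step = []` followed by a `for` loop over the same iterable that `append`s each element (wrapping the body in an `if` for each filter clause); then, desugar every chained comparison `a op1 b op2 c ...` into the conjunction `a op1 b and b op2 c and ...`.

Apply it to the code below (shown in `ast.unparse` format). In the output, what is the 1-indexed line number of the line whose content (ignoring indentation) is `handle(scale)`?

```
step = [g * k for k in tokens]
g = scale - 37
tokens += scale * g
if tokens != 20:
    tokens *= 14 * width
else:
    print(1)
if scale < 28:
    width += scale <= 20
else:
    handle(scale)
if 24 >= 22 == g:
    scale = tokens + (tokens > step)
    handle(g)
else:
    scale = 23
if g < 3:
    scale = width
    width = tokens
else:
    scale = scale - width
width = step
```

13

Transformed code:
step = []
for k in tokens:
    step.append(g * k)
g = scale - 37
tokens += scale * g
if tokens != 20:
    tokens *= 14 * width
else:
    print(1)
if scale < 28:
    width += scale <= 20
else:
    handle(scale)
if 24 >= 22 and 22 == g:
    scale = tokens + (tokens > step)
    handle(g)
else:
    scale = 23
if g < 3:
    scale = width
    width = tokens
else:
    scale = scale - width
width = step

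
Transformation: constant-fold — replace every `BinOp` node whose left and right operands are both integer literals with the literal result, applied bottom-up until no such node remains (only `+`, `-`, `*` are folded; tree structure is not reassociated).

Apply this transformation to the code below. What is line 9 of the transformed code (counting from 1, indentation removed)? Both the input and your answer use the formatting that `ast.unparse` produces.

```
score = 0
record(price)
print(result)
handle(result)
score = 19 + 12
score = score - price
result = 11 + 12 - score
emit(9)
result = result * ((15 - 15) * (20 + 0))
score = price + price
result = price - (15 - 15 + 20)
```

result = result * 0

Transformed code:
score = 0
record(price)
print(result)
handle(result)
score = 31
score = score - price
result = 23 - score
emit(9)
result = result * 0
score = price + price
result = price - 20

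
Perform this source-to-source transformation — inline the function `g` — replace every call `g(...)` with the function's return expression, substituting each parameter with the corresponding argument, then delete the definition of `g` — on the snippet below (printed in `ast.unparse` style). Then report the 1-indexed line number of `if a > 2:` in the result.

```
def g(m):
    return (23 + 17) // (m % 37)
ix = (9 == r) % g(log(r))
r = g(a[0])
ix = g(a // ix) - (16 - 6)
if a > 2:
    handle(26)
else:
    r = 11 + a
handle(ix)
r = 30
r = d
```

4

Transformed code:
ix = (9 == r) % ((23 + 17) // (log(r) % 37))
r = (23 + 17) // (a[0] % 37)
ix = (23 + 17) // (a // ix % 37) - (16 - 6)
if a > 2:
    handle(26)
else:
    r = 11 + a
handle(ix)
r = 30
r = d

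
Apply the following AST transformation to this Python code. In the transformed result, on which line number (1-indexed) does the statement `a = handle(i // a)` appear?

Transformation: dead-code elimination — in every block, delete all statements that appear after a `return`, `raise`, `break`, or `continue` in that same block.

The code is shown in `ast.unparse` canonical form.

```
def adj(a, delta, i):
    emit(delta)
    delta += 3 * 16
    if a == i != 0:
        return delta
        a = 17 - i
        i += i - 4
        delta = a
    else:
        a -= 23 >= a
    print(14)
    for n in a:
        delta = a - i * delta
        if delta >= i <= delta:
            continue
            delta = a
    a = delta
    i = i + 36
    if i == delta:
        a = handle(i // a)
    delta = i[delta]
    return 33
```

Transformed code:
def adj(a, delta, i):
    emit(delta)
    delta += 3 * 16
    if a == i != 0:
        return delta
    else:
        a -= 23 >= a
    print(14)
    for n in a:
        delta = a - i * delta
        if delta >= i <= delta:
            continue
    a = delta
    i = i + 36
    if i == delta:
        a = handle(i // a)
    delta = i[delta]
    return 33

16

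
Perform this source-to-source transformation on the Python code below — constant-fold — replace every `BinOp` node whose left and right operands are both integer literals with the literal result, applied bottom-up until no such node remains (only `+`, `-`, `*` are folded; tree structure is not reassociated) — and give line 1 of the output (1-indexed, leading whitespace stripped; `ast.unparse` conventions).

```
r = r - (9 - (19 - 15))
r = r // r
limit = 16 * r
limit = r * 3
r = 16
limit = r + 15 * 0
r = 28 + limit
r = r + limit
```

Transformed code:
r = r - 5
r = r // r
limit = 16 * r
limit = r * 3
r = 16
limit = r + 0
r = 28 + limit
r = r + limit

r = r - 5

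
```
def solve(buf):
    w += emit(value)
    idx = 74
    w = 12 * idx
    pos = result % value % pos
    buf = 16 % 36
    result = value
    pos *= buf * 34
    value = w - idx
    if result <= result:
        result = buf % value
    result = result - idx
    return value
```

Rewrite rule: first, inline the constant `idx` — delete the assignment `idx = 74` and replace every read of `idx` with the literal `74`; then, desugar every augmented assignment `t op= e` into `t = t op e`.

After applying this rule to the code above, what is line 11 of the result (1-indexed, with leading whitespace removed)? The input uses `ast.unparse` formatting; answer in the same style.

result = result - 74

Transformed code:
def solve(buf):
    w = w + emit(value)
    w = 12 * 74
    pos = result % value % pos
    buf = 16 % 36
    result = value
    pos = pos * (buf * 34)
    value = w - 74
    if result <= result:
        result = buf % value
    result = result - 74
    return value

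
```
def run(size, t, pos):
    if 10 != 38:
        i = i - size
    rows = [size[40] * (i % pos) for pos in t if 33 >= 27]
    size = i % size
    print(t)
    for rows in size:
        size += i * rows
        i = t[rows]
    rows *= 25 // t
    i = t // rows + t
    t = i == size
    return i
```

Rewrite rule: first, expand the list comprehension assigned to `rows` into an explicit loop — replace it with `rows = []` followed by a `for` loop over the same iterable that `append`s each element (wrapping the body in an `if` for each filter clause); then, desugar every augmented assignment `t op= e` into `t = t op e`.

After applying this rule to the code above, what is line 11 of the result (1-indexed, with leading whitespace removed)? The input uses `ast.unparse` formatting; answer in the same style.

Transformed code:
def run(size, t, pos):
    if 10 != 38:
        i = i - size
    rows = []
    for pos in t:
        if 33 >= 27:
            rows.append(size[40] * (i % pos))
    size = i % size
    print(t)
    for rows in size:
        size = size + i * rows
        i = t[rows]
    rows = rows * (25 // t)
    i = t // rows + t
    t = i == size
    return i

size = size + i * rows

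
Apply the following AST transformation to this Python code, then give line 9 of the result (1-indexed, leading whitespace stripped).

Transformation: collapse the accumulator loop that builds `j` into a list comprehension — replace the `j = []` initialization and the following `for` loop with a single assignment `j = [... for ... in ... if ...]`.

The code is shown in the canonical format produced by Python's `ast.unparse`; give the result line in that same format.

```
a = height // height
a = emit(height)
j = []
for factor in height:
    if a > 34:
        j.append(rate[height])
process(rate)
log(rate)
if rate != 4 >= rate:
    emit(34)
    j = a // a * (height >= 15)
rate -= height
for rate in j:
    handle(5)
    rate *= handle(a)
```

Transformed code:
a = height // height
a = emit(height)
j = [rate[height] for factor in height if a > 34]
process(rate)
log(rate)
if rate != 4 >= rate:
    emit(34)
    j = a // a * (height >= 15)
rate -= height
for rate in j:
    handle(5)
    rate *= handle(a)

rate -= height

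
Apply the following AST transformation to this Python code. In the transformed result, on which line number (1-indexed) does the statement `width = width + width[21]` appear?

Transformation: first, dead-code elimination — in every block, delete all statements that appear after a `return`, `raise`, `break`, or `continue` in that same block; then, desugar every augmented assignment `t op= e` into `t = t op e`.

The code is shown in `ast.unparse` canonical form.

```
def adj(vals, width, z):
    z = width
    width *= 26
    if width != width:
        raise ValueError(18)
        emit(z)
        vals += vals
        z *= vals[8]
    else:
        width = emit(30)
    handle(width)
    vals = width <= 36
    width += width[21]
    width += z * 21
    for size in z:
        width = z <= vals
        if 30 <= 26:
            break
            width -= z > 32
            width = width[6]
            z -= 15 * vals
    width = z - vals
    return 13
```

Transformed code:
def adj(vals, width, z):
    z = width
    width = width * 26
    if width != width:
        raise ValueError(18)
    else:
        width = emit(30)
    handle(width)
    vals = width <= 36
    width = width + width[21]
    width = width + z * 21
    for size in z:
        width = z <= vals
        if 30 <= 26:
            break
    width = z - vals
    return 13

10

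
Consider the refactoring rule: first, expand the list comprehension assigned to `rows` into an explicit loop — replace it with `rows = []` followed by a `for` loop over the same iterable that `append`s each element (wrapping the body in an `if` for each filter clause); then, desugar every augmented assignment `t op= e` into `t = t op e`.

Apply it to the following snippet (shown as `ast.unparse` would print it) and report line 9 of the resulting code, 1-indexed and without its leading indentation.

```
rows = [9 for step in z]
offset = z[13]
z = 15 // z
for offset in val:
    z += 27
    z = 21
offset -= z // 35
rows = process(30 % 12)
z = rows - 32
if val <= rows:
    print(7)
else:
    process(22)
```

Transformed code:
rows = []
for step in z:
    rows.append(9)
offset = z[13]
z = 15 // z
for offset in val:
    z = z + 27
    z = 21
offset = offset - z // 35
rows = process(30 % 12)
z = rows - 32
if val <= rows:
    print(7)
else:
    process(22)

offset = offset - z // 35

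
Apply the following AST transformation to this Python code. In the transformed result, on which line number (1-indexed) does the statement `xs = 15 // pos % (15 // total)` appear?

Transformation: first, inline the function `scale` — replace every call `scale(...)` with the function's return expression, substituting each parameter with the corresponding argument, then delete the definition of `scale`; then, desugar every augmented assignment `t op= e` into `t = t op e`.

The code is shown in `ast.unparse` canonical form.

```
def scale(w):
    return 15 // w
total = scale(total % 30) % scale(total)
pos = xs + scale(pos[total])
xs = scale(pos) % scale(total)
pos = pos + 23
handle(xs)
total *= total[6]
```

3

Transformed code:
total = 15 // (total % 30) % (15 // total)
pos = xs + 15 // pos[total]
xs = 15 // pos % (15 // total)
pos = pos + 23
handle(xs)
total = total * total[6]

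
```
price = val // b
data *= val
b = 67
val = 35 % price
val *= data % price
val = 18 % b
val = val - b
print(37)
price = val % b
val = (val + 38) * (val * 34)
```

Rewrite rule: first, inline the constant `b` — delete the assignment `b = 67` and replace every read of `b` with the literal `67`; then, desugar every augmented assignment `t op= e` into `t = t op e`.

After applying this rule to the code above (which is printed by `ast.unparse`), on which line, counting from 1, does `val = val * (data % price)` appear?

4

Transformed code:
price = val // 67
data = data * val
val = 35 % price
val = val * (data % price)
val = 18 % 67
val = val - 67
print(37)
price = val % 67
val = (val + 38) * (val * 34)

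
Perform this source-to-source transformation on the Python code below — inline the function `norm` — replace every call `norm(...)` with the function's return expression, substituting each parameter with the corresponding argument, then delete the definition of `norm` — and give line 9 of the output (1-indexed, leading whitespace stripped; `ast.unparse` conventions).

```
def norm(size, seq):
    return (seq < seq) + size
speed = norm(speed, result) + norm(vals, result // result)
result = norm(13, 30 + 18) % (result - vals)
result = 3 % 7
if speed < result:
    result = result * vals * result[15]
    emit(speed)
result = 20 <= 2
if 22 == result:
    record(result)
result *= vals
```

Transformed code:
speed = (result < result) + speed + ((result // result < result // result) + vals)
result = ((30 + 18 < 30 + 18) + 13) % (result - vals)
result = 3 % 7
if speed < result:
    result = result * vals * result[15]
    emit(speed)
result = 20 <= 2
if 22 == result:
    record(result)
result *= vals

record(result)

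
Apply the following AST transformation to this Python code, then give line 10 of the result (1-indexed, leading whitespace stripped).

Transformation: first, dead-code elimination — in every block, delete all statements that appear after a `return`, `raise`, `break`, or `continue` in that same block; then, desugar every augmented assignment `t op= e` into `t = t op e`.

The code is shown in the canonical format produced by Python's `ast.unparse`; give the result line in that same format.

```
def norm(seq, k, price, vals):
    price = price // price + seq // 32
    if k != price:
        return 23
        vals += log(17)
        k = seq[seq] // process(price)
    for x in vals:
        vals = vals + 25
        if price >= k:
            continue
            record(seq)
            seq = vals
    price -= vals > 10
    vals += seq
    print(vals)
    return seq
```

vals = vals + seq

Transformed code:
def norm(seq, k, price, vals):
    price = price // price + seq // 32
    if k != price:
        return 23
    for x in vals:
        vals = vals + 25
        if price >= k:
            continue
    price = price - (vals > 10)
    vals = vals + seq
    print(vals)
    return seq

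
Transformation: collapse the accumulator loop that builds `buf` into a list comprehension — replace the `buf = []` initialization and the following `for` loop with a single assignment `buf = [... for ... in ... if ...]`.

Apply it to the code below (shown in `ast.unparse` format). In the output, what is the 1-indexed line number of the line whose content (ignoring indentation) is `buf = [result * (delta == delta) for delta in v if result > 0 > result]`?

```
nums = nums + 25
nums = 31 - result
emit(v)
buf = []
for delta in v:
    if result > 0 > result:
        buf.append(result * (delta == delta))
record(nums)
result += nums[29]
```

Transformed code:
nums = nums + 25
nums = 31 - result
emit(v)
buf = [result * (delta == delta) for delta in v if result > 0 > result]
record(nums)
result += nums[29]

4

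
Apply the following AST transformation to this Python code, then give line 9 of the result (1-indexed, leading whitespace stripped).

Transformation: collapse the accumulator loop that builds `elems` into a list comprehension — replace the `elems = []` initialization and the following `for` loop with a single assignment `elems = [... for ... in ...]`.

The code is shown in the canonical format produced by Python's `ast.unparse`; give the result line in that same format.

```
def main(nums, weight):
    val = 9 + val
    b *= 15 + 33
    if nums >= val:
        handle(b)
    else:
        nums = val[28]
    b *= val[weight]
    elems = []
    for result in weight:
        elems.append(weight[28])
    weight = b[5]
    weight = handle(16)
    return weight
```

Transformed code:
def main(nums, weight):
    val = 9 + val
    b *= 15 + 33
    if nums >= val:
        handle(b)
    else:
        nums = val[28]
    b *= val[weight]
    elems = [weight[28] for result in weight]
    weight = b[5]
    weight = handle(16)
    return weight

elems = [weight[28] for result in weight]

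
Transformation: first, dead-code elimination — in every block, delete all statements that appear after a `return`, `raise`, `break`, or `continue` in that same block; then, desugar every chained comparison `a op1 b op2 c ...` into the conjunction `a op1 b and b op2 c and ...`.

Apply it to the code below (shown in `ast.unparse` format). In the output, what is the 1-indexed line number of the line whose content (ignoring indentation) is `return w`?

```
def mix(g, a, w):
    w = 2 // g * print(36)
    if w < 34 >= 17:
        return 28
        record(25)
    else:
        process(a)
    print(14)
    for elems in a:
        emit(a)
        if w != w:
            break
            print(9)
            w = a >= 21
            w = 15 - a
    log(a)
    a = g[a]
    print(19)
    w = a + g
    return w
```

Transformed code:
def mix(g, a, w):
    w = 2 // g * print(36)
    if w < 34 and 34 >= 17:
        return 28
    else:
        process(a)
    print(14)
    for elems in a:
        emit(a)
        if w != w:
            break
    log(a)
    a = g[a]
    print(19)
    w = a + g
    return w

16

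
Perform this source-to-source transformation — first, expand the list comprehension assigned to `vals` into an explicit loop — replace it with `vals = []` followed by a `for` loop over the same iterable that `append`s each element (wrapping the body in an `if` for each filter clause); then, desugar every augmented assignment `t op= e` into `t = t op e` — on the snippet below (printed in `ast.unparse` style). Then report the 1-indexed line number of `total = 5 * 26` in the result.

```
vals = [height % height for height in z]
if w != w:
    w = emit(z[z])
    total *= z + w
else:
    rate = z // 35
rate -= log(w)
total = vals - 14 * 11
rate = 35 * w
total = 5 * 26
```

12

Transformed code:
vals = []
for height in z:
    vals.append(height % height)
if w != w:
    w = emit(z[z])
    total = total * (z + w)
else:
    rate = z // 35
rate = rate - log(w)
total = vals - 14 * 11
rate = 35 * w
total = 5 * 26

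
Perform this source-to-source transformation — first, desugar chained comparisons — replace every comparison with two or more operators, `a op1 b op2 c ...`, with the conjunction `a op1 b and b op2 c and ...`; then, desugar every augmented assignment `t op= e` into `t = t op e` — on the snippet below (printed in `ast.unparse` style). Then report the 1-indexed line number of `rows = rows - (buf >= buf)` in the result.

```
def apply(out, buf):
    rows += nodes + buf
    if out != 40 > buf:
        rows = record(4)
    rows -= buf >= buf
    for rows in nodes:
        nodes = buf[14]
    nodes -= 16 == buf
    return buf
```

5

Transformed code:
def apply(out, buf):
    rows = rows + (nodes + buf)
    if out != 40 and 40 > buf:
        rows = record(4)
    rows = rows - (buf >= buf)
    for rows in nodes:
        nodes = buf[14]
    nodes = nodes - (16 == buf)
    return buf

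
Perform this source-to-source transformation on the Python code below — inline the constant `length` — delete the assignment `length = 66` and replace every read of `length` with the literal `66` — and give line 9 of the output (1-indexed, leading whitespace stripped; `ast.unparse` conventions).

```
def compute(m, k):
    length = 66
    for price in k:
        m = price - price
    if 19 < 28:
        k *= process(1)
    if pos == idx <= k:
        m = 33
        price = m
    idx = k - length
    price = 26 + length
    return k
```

Transformed code:
def compute(m, k):
    for price in k:
        m = price - price
    if 19 < 28:
        k *= process(1)
    if pos == idx <= k:
        m = 33
        price = m
    idx = k - 66
    price = 26 + 66
    return k

idx = k - 66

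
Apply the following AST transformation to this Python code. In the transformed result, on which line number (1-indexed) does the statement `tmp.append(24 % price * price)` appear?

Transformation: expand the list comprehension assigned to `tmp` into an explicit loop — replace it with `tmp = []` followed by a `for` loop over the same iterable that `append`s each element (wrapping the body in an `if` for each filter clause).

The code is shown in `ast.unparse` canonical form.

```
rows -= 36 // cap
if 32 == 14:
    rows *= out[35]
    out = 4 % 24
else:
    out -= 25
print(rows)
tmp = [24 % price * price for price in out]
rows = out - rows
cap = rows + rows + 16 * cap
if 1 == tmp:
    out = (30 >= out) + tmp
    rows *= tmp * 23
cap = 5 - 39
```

10

Transformed code:
rows -= 36 // cap
if 32 == 14:
    rows *= out[35]
    out = 4 % 24
else:
    out -= 25
print(rows)
tmp = []
for price in out:
    tmp.append(24 % price * price)
rows = out - rows
cap = rows + rows + 16 * cap
if 1 == tmp:
    out = (30 >= out) + tmp
    rows *= tmp * 23
cap = 5 - 39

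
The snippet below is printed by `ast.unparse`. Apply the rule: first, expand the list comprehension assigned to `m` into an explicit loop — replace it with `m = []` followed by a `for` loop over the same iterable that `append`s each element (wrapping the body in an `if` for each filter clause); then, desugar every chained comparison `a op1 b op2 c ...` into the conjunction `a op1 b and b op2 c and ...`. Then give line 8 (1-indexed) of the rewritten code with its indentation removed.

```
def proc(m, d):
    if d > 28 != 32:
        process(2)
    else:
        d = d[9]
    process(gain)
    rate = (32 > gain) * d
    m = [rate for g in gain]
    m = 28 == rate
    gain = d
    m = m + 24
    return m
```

Transformed code:
def proc(m, d):
    if d > 28 and 28 != 32:
        process(2)
    else:
        d = d[9]
    process(gain)
    rate = (32 > gain) * d
    m = []
    for g in gain:
        m.append(rate)
    m = 28 == rate
    gain = d
    m = m + 24
    return m

m = []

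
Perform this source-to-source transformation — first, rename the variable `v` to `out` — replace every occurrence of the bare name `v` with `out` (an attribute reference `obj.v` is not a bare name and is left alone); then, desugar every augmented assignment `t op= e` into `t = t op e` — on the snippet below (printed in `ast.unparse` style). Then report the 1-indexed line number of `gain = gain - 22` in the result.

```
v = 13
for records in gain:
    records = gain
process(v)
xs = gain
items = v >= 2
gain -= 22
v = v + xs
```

7

Transformed code:
out = 13
for records in gain:
    records = gain
process(out)
xs = gain
items = out >= 2
gain = gain - 22
out = out + xs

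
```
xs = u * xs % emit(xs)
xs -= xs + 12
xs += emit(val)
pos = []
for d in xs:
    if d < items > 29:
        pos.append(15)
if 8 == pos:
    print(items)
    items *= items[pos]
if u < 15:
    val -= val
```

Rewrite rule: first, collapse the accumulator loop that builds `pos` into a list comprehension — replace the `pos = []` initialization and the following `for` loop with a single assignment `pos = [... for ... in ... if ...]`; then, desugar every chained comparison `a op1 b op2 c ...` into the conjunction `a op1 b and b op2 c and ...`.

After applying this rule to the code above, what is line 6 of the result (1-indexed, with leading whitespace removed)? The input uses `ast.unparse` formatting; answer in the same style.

Transformed code:
xs = u * xs % emit(xs)
xs -= xs + 12
xs += emit(val)
pos = [15 for d in xs if d < items and items > 29]
if 8 == pos:
    print(items)
    items *= items[pos]
if u < 15:
    val -= val

print(items)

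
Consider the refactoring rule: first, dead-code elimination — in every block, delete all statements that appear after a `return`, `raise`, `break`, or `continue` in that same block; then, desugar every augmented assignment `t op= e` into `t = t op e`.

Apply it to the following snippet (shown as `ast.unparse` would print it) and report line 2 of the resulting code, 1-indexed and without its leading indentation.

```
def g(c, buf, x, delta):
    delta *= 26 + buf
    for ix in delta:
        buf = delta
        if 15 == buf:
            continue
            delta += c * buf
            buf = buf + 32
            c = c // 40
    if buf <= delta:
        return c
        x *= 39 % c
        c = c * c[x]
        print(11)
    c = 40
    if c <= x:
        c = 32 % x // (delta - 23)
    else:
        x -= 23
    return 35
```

Transformed code:
def g(c, buf, x, delta):
    delta = delta * (26 + buf)
    for ix in delta:
        buf = delta
        if 15 == buf:
            continue
    if buf <= delta:
        return c
    c = 40
    if c <= x:
        c = 32 % x // (delta - 23)
    else:
        x = x - 23
    return 35

delta = delta * (26 + buf)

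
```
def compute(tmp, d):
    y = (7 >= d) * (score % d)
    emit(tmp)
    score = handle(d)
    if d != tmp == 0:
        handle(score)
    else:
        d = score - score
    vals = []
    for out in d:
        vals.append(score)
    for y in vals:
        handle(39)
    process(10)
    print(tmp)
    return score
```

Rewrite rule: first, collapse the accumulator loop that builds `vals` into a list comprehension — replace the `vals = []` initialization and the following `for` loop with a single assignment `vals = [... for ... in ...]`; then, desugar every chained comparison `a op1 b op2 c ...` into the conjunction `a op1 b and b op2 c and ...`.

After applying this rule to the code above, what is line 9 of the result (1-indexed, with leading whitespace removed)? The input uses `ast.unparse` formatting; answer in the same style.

vals = [score for out in d]

Transformed code:
def compute(tmp, d):
    y = (7 >= d) * (score % d)
    emit(tmp)
    score = handle(d)
    if d != tmp and tmp == 0:
        handle(score)
    else:
        d = score - score
    vals = [score for out in d]
    for y in vals:
        handle(39)
    process(10)
    print(tmp)
    return score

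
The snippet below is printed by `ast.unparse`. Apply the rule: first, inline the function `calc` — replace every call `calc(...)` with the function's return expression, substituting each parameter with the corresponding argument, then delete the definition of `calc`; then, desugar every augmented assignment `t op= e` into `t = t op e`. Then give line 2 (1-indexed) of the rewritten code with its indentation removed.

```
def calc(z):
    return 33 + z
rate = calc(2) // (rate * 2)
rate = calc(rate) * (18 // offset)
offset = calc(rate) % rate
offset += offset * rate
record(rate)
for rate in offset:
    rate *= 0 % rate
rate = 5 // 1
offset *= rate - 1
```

Transformed code:
rate = (33 + 2) // (rate * 2)
rate = (33 + rate) * (18 // offset)
offset = (33 + rate) % rate
offset = offset + offset * rate
record(rate)
for rate in offset:
    rate = rate * (0 % rate)
rate = 5 // 1
offset = offset * (rate - 1)

rate = (33 + rate) * (18 // offset)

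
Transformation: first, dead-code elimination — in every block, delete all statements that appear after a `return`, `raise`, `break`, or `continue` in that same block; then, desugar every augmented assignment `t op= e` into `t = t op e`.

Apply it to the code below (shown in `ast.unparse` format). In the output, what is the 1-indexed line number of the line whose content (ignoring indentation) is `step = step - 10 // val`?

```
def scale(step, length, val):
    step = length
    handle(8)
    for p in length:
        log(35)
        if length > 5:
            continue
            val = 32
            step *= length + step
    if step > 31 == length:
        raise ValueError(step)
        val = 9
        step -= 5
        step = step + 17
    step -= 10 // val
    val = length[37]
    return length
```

10

Transformed code:
def scale(step, length, val):
    step = length
    handle(8)
    for p in length:
        log(35)
        if length > 5:
            continue
    if step > 31 == length:
        raise ValueError(step)
    step = step - 10 // val
    val = length[37]
    return length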